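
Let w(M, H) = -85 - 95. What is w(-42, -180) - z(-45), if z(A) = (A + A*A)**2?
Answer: -3920580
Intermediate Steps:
z(A) = (A + A**2)**2
w(M, H) = -180
w(-42, -180) - z(-45) = -180 - (-45)**2*(1 - 45)**2 = -180 - 2025*(-44)**2 = -180 - 2025*1936 = -180 - 1*3920400 = -180 - 3920400 = -3920580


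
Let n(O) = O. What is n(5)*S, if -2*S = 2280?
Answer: -5700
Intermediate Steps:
S = -1140 (S = -1/2*2280 = -1140)
n(5)*S = 5*(-1140) = -5700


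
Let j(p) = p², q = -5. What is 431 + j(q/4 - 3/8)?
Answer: 27753/64 ≈ 433.64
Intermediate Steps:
431 + j(q/4 - 3/8) = 431 + (-5/4 - 3/8)² = 431 + (-13/8)² = 431 + 169/64 = 27753/64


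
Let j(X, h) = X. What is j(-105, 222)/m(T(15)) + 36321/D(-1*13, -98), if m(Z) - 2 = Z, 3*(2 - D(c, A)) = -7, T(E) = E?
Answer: 1851006/221 ≈ 8375.6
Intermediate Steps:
D(c, A) = 13/3 (D(c, A) = 2 - ⅓*(-7) = 2 + 7/3 = 13/3)
m(Z) = 2 + Z
j(-105, 222)/m(T(15)) + 36321/D(-1*13, -98) = -105/(2 + 15) + 36321/(13/3) = -105/17 + 36321*(3/13) = -105*1/17 + 108963/13 = -105/17 + 108963/13 = 1851006/221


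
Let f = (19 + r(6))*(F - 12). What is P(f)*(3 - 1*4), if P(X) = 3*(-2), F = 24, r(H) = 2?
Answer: 6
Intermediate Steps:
f = 252 (f = (19 + 2)*(24 - 12) = 21*12 = 252)
P(X) = -6
P(f)*(3 - 1*4) = -6*(3 - 1*4) = -6*(3 - 4) = -6*(-1) = 6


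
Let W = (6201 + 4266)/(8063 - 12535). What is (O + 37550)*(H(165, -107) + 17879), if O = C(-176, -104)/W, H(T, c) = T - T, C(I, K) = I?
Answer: 7041160022438/10467 ≈ 6.7270e+8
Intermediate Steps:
H(T, c) = 0
W = -10467/4472 (W = 10467/(-4472) = 10467*(-1/4472) = -10467/4472 ≈ -2.3406)
O = 787072/10467 (O = -176/(-10467/4472) = -176*(-4472/10467) = 787072/10467 ≈ 75.196)
(O + 37550)*(H(165, -107) + 17879) = (787072/10467 + 37550)*(0 + 17879) = (393822922/10467)*17879 = 7041160022438/10467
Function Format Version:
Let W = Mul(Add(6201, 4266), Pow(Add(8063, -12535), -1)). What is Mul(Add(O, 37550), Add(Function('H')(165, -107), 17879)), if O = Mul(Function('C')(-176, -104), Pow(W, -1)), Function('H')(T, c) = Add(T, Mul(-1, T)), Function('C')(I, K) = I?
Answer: Rational(7041160022438, 10467) ≈ 6.7270e+8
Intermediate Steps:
Function('H')(T, c) = 0
W = Rational(-10467, 4472) (W = Mul(10467, Pow(-4472, -1)) = Mul(10467, Rational(-1, 4472)) = Rational(-10467, 4472) ≈ -2.3406)
O = Rational(787072, 10467) (O = Mul(-176, Pow(Rational(-10467, 4472), -1)) = Mul(-176, Rational(-4472, 10467)) = Rational(787072, 10467) ≈ 75.196)
Mul(Add(O, 37550), Add(Function('H')(165, -107), 17879)) = Mul(Add(Rational(787072, 10467), 37550), Add(0, 17879)) = Mul(Rational(393822922, 10467), 17879) = Rational(7041160022438, 10467)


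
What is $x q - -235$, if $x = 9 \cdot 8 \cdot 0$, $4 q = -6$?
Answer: $235$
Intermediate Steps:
$q = - \frac{3}{2}$ ($q = \frac{1}{4} \left(-6\right) = - \frac{3}{2} \approx -1.5$)
$x = 0$ ($x = 72 \cdot 0 = 0$)
$x q - -235 = 0 \left(- \frac{3}{2}\right) - -235 = 0 + 235 = 235$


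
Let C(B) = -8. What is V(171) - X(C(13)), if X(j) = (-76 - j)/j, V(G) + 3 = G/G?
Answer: -21/2 ≈ -10.500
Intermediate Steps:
V(G) = -2 (V(G) = -3 + G/G = -3 + 1 = -2)
X(j) = (-76 - j)/j
V(171) - X(C(13)) = -2 - (-76 - 1*(-8))/(-8) = -2 - (-1)*(-76 + 8)/8 = -2 - (-1)*(-68)/8 = -2 - 1*17/2 = -2 - 17/2 = -21/2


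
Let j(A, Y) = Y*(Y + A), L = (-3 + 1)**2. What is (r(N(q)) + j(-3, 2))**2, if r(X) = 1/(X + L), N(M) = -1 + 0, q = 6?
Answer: 25/9 ≈ 2.7778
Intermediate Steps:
L = 4 (L = (-2)**2 = 4)
j(A, Y) = Y*(A + Y)
N(M) = -1
r(X) = 1/(4 + X) (r(X) = 1/(X + 4) = 1/(4 + X))
(r(N(q)) + j(-3, 2))**2 = (1/(4 - 1) + 2*(-3 + 2))**2 = (1/3 + 2*(-1))**2 = (1/3 - 2)**2 = (-5/3)**2 = 25/9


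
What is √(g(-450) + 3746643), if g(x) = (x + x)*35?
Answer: √3715143 ≈ 1927.5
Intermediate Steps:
g(x) = 70*x (g(x) = (2*x)*35 = 70*x)
√(g(-450) + 3746643) = √(70*(-450) + 3746643) = √(-31500 + 3746643) = √3715143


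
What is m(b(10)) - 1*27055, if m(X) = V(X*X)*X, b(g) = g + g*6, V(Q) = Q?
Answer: 315945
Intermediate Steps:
b(g) = 7*g (b(g) = g + 6*g = 7*g)
m(X) = X³ (m(X) = (X*X)*X = X²*X = X³)
m(b(10)) - 1*27055 = (7*10)³ - 1*27055 = 70³ - 27055 = 343000 - 27055 = 315945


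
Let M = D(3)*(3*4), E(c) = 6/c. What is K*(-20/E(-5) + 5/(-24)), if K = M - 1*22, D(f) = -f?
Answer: -11455/12 ≈ -954.58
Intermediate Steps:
M = -36 (M = (-1*3)*(3*4) = -3*12 = -36)
K = -58 (K = -36 - 1*22 = -36 - 22 = -58)
K*(-20/E(-5) + 5/(-24)) = -58*(-20/(6/(-5)) + 5/(-24)) = -58*(-20/(6*(-⅕)) + 5*(-1/24)) = -58*(-20/(-6/5) - 5/24) = -58*(-20*(-⅚) - 5/24) = -58*(50/3 - 5/24) = -58*395/24 = -11455/12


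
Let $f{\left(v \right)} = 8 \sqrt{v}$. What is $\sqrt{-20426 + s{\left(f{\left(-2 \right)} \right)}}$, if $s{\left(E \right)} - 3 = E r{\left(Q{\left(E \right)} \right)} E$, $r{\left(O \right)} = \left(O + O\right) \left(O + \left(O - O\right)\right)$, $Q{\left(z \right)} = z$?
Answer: $\sqrt{12345} \approx 111.11$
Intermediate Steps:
$r{\left(O \right)} = 2 O^{2}$ ($r{\left(O \right)} = 2 O \left(O + 0\right) = 2 O O = 2 O^{2}$)
$s{\left(E \right)} = 3 + 2 E^{4}$ ($s{\left(E \right)} = 3 + E 2 E^{2} E = 3 + 2 E^{3} E = 3 + 2 E^{4}$)
$\sqrt{-20426 + s{\left(f{\left(-2 \right)} \right)}} = \sqrt{-20426 + \left(3 + 2 \left(8 \sqrt{-2}\right)^{4}\right)} = \sqrt{-20426 + \left(3 + 2 \left(8 i \sqrt{2}\right)^{4}\right)} = \sqrt{-20426 + \left(3 + 2 \cdot 16384\right)} = \sqrt{-20426 + \left(3 + 32768\right)} = \sqrt{-20426 + 32771} = \sqrt{12345}$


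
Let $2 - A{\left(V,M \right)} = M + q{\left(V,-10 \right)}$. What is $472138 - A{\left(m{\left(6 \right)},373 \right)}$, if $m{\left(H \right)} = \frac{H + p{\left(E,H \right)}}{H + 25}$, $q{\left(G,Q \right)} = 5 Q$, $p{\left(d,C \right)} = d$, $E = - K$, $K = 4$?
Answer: $472459$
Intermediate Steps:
$E = -4$ ($E = \left(-1\right) 4 = -4$)
$m{\left(H \right)} = \frac{-4 + H}{25 + H}$ ($m{\left(H \right)} = \frac{H - 4}{H + 25} = \frac{-4 + H}{25 + H}$)
$A{\left(V,M \right)} = 52 - M$ ($A{\left(V,M \right)} = 2 - \left(M + 5 \left(-10\right)\right) = 2 - \left(M - 50\right) = 2 - \left(-50 + M\right) = 52 - M$)
$472138 - A{\left(m{\left(6 \right)},373 \right)} = 472138 - \left(52 - 373\right) = 472138 - -321 = 472138 + 321 = 472459$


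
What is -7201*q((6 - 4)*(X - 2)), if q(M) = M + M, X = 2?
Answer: 0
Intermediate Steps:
q(M) = 2*M
-7201*q((6 - 4)*(X - 2)) = -14402*(6 - 4)*(2 - 2) = -14402*2*0 = -14402*0 = -7201*0 = 0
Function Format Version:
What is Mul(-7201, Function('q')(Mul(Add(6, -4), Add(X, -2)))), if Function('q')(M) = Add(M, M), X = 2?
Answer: 0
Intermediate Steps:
Function('q')(M) = Mul(2, M)
Mul(-7201, Function('q')(Mul(Add(6, -4), Add(X, -2)))) = Mul(-7201, Mul(2, Mul(Add(6, -4), Add(2, -2)))) = Mul(-7201, Mul(2, Mul(2, 0))) = Mul(-7201, Mul(2, 0)) = Mul(-7201, 0) = 0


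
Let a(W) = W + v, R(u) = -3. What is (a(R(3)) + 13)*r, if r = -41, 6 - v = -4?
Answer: -820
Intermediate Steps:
v = 10 (v = 6 - 1*(-4) = 6 + 4 = 10)
a(W) = 10 + W (a(W) = W + 10 = 10 + W)
(a(R(3)) + 13)*r = ((10 - 3) + 13)*(-41) = (7 + 13)*(-41) = 20*(-41) = -820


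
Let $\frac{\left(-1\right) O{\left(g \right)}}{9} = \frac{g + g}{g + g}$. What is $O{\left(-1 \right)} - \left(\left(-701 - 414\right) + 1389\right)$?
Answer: $-283$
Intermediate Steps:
$O{\left(g \right)} = -9$ ($O{\left(g \right)} = - 9 \frac{g + g}{g + g} = - 9 \frac{2 g}{2 g} = - 9 \cdot 2 g \frac{1}{2 g} = \left(-9\right) 1 = -9$)
$O{\left(-1 \right)} - \left(\left(-701 - 414\right) + 1389\right) = -9 - \left(\left(-701 - 414\right) + 1389\right) = -9 - \left(-1115 + 1389\right) = -9 - 274 = -283$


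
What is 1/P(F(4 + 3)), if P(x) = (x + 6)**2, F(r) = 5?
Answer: 1/121 ≈ 0.0082645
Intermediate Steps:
P(x) = (6 + x)**2
1/P(F(4 + 3)) = 1/((6 + 5)**2) = 1/(11**2) = 1/121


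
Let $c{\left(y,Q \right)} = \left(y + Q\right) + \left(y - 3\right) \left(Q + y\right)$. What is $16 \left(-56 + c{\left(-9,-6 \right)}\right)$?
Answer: $1744$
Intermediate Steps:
$c{\left(y,Q \right)} = Q + y + \left(-3 + y\right) \left(Q + y\right)$ ($c{\left(y,Q \right)} = \left(Q + y\right) + \left(-3 + y\right) \left(Q + y\right) = Q + y + \left(-3 + y\right) \left(Q + y\right)$)
$16 \left(-56 + c{\left(-9,-6 \right)}\right) = 16 \left(-56 - \left(-84 - 81\right)\right) = 16 \left(-56 + \left(81 + 12 + 18 + 54\right)\right) = 16 \left(-56 + 165\right) = 16 \cdot 109 = 1744$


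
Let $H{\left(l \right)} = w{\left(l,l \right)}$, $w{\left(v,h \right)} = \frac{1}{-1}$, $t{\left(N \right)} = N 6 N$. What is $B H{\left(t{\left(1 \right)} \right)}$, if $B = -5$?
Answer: $5$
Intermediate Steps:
$t{\left(N \right)} = 6 N^{2}$ ($t{\left(N \right)} = 6 N N = 6 N^{2}$)
$w{\left(v,h \right)} = -1$
$H{\left(l \right)} = -1$
$B H{\left(t{\left(1 \right)} \right)} = \left(-5\right) \left(-1\right) = 5$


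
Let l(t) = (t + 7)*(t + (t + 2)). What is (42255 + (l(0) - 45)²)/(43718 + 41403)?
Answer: 43216/85121 ≈ 0.50770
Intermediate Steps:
l(t) = (2 + 2*t)*(7 + t) (l(t) = (7 + t)*(t + (2 + t)) = (7 + t)*(2 + 2*t) = (2 + 2*t)*(7 + t))
(42255 + (l(0) - 45)²)/(43718 + 41403) = (42255 + ((14 + 2*0² + 16*0) - 45)²)/(43718 + 41403) = (42255 + ((14 + 2*0 + 0) - 45)²)/85121 = (42255 + ((14 + 0 + 0) - 45)²)*(1/85121) = (42255 + (14 - 45)²)*(1/85121) = (42255 + (-31)²)*(1/85121) = (42255 + 961)*(1/85121) = 43216*(1/85121) = 43216/85121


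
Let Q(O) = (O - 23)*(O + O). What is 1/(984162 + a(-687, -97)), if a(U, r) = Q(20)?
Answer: 1/984042 ≈ 1.0162e-6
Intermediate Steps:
Q(O) = 2*O*(-23 + O) (Q(O) = (-23 + O)*(2*O) = 2*O*(-23 + O))
a(U, r) = -120 (a(U, r) = 2*20*(-23 + 20) = 2*20*(-3) = -120)
1/(984162 + a(-687, -97)) = 1/(984162 - 120) = 1/984042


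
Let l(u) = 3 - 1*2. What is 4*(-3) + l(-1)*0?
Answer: -12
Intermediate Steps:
l(u) = 1 (l(u) = 3 - 2 = 1)
4*(-3) + l(-1)*0 = 4*(-3) + 1*0 = -12 + 0 = -12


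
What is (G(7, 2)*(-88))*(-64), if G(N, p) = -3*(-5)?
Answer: 84480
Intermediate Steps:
G(N, p) = 15
(G(7, 2)*(-88))*(-64) = (15*(-88))*(-64) = -1320*(-64) = 84480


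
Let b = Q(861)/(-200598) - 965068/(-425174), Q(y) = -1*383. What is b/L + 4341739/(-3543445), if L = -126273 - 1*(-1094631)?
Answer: -179292502055192186765527/146327159769392160516060 ≈ -1.2253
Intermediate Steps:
L = 968358 (L = -126273 + 1094631 = 968358)
Q(y) = -383
b = 96876776153/42644527026 (b = -383/(-200598) - 965068/(-425174) = -383*(-1/200598) - 965068*(-1/425174) = 383/200598 + 482534/212587 = 96876776153/42644527026 ≈ 2.2717)
b/L + 4341739/(-3543445) = (96876776153/42644527026)/968358 + 4341739/(-3543445) = (96876776153/42644527026)*(1/968358) + 4341739*(-1/3543445) = 96876776153/41295168901843308 - 4341739/3543445 = -179292502055192186765527/146327159769392160516060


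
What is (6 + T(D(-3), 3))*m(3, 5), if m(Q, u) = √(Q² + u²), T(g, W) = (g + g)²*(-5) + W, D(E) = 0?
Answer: 9*√34 ≈ 52.479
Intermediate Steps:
T(g, W) = W - 20*g² (T(g, W) = (2*g)²*(-5) + W = (4*g²)*(-5) + W = -20*g² + W = W - 20*g²)
(6 + T(D(-3), 3))*m(3, 5) = (6 + (3 - 20*0²))*√(3² + 5²) = (6 + (3 - 20*0))*√(9 + 25) = (6 + (3 + 0))*√34 = (6 + 3)*√34 = 9*√34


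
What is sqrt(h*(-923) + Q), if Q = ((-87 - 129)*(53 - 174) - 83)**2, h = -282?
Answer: sqrt(679019095) ≈ 26058.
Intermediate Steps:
Q = 678758809 (Q = (-216*(-121) - 83)**2 = (26136 - 83)**2 = 26053**2 = 678758809)
sqrt(h*(-923) + Q) = sqrt(-282*(-923) + 678758809) = sqrt(260286 + 678758809) = sqrt(679019095)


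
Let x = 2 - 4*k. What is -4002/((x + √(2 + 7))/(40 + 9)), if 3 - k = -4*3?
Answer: 196098/55 ≈ 3565.4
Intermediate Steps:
k = 15 (k = 3 - (-4)*3 = 3 - 1*(-12) = 3 + 12 = 15)
x = -58 (x = 2 - 4*15 = 2 - 60 = -58)
-4002/((x + √(2 + 7))/(40 + 9)) = -4002/((-58 + √(2 + 7))/(40 + 9)) = -4002/((-58 + √9)/49) = -4002/((-58 + 3)*(1/49)) = -4002/((-55*1/49)) = -4002/(-55/49) = -4002*(-49)/55 = -29*(-6762/55) = 196098/55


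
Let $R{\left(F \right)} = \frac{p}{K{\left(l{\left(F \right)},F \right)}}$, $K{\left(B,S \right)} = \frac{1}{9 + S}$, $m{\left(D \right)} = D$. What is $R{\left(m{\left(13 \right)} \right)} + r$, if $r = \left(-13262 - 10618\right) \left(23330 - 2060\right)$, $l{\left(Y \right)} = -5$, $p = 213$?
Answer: $-507922914$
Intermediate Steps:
$r = -507927600$ ($r = \left(-23880\right) 21270 = -507927600$)
$R{\left(F \right)} = 1917 + 213 F$ ($R{\left(F \right)} = \frac{213}{\frac{1}{9 + F}} = 213 \left(9 + F\right) = 1917 + 213 F$)
$R{\left(m{\left(13 \right)} \right)} + r = \left(1917 + 213 \cdot 13\right) - 507927600 = \left(1917 + 2769\right) - 507927600 = 4686 - 507927600 = -507922914$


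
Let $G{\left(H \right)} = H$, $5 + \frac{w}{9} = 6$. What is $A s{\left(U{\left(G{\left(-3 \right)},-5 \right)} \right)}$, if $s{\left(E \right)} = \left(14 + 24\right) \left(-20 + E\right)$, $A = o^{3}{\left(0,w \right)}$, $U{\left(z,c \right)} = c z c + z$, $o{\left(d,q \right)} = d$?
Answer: $0$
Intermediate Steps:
$w = 9$ ($w = -45 + 9 \cdot 6 = -45 + 54 = 9$)
$U{\left(z,c \right)} = z + z c^{2}$ ($U{\left(z,c \right)} = z c^{2} + z = z + z c^{2}$)
$A = 0$ ($A = 0^{3} = 0$)
$s{\left(E \right)} = -760 + 38 E$ ($s{\left(E \right)} = 38 \left(-20 + E\right) = -760 + 38 E$)
$A s{\left(U{\left(G{\left(-3 \right)},-5 \right)} \right)} = 0 \left(-760 + 38 \left(- 3 \left(1 + \left(-5\right)^{2}\right)\right)\right) = 0 \left(-760 + 38 \left(- 3 \left(1 + 25\right)\right)\right) = 0 \left(-760 + 38 \left(\left(-3\right) 26\right)\right) = 0 \left(-760 + 38 \left(-78\right)\right) = 0 \left(-760 - 2964\right) = 0 \left(-3724\right) = 0$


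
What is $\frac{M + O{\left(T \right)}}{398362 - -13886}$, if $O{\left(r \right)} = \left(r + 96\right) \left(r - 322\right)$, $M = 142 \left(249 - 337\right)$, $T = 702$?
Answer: $\frac{36343}{51531} \approx 0.70527$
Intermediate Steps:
$M = -12496$ ($M = 142 \left(-88\right) = -12496$)
$O{\left(r \right)} = \left(-322 + r\right) \left(96 + r\right)$ ($O{\left(r \right)} = \left(96 + r\right) \left(-322 + r\right) = \left(-322 + r\right) \left(96 + r\right)$)
$\frac{M + O{\left(T \right)}}{398362 - -13886} = \frac{-12496 - \left(189564 - 492804\right)}{398362 - -13886} = \frac{-12496 - -303240}{398362 + \left(-162255 + 176141\right)} = \frac{-12496 + 303240}{398362 + 13886} = \frac{290744}{412248} = 290744 \cdot \frac{1}{412248} = \frac{36343}{51531}$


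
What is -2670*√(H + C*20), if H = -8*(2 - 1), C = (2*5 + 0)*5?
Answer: -10680*√62 ≈ -84094.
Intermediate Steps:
C = 50 (C = (10 + 0)*5 = 10*5 = 50)
H = -8 (H = -8*1 = -8)
-2670*√(H + C*20) = -2670*√(-8 + 50*20) = -2670*√(-8 + 1000) = -10680*√62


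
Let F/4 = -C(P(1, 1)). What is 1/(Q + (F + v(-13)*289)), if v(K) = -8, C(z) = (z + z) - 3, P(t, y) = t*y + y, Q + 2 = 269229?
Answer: 1/266911 ≈ 3.7466e-6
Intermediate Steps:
Q = 269227 (Q = -2 + 269229 = 269227)
P(t, y) = y + t*y
C(z) = -3 + 2*z (C(z) = 2*z - 3 = -3 + 2*z)
F = -4 (F = 4*(-(-3 + 2*(1*(1 + 1)))) = 4*(-(-3 + 2*(1*2))) = 4*(-(-3 + 2*2)) = 4*(-(-3 + 4)) = 4*(-1*1) = 4*(-1) = -4)
1/(Q + (F + v(-13)*289)) = 1/(269227 + (-4 - 8*289)) = 1/(269227 + (-4 - 2312)) = 1/(269227 - 2316) = 1/266911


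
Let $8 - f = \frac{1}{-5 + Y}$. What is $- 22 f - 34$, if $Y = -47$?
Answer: $- \frac{5471}{26} \approx -210.42$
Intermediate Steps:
$f = \frac{417}{52}$ ($f = 8 - \frac{1}{-5 - 47} = 8 - \frac{1}{-52} = 8 - - \frac{1}{52} = 8 + \frac{1}{52} = \frac{417}{52} \approx 8.0192$)
$- 22 f - 34 = \left(-22\right) \frac{417}{52} - 34 = - \frac{4587}{26} - 34 = - \frac{5471}{26}$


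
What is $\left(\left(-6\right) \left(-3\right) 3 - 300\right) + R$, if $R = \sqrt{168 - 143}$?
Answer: $-241$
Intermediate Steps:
$R = 5$ ($R = \sqrt{25} = 5$)
$\left(\left(-6\right) \left(-3\right) 3 - 300\right) + R = \left(\left(-6\right) \left(-3\right) 3 - 300\right) + 5 = \left(18 \cdot 3 - 300\right) + 5 = \left(54 - 300\right) + 5 = -246 + 5 = -241$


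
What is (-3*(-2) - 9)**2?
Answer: 9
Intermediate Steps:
(-3*(-2) - 9)**2 = (6 - 9)**2 = (-3)**2 = 9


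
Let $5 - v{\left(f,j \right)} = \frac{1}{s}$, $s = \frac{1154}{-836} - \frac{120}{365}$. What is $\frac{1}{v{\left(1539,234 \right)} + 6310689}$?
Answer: $\frac{52153}{329121654696} \approx 1.5846 \cdot 10^{-7}$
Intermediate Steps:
$s = - \frac{52153}{30514}$ ($s = 1154 \left(- \frac{1}{836}\right) - \frac{24}{73} = - \frac{577}{418} - \frac{24}{73} = - \frac{52153}{30514} \approx -1.7092$)
$v{\left(f,j \right)} = \frac{291279}{52153}$ ($v{\left(f,j \right)} = 5 - \frac{1}{- \frac{52153}{30514}} = 5 - - \frac{30514}{52153} = 5 + \frac{30514}{52153} = \frac{291279}{52153}$)
$\frac{1}{v{\left(1539,234 \right)} + 6310689} = \frac{1}{\frac{291279}{52153} + 6310689} = \frac{1}{\frac{329121654696}{52153}} = \frac{52153}{329121654696}$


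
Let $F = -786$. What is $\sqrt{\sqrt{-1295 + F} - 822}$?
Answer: $\sqrt{-822 + i \sqrt{2081}} \approx 0.79525 + 28.682 i$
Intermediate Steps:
$\sqrt{\sqrt{-1295 + F} - 822} = \sqrt{\sqrt{-1295 - 786} - 822} = \sqrt{\sqrt{-2081} - 822} = \sqrt{i \sqrt{2081} - 822} = \sqrt{-822 + i \sqrt{2081}}$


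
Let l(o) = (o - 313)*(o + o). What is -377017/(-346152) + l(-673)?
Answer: 459398080729/346152 ≈ 1.3272e+6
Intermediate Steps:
l(o) = 2*o*(-313 + o) (l(o) = (-313 + o)*(2*o) = 2*o*(-313 + o))
-377017/(-346152) + l(-673) = -377017/(-346152) + 2*(-673)*(-313 - 673) = -377017*(-1/346152) + 2*(-673)*(-986) = 377017/346152 + 1327156 = 459398080729/346152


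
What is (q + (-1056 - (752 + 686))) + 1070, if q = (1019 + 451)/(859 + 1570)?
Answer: -493918/347 ≈ -1423.4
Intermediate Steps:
q = 210/347 (q = 1470/2429 = 1470*(1/2429) = 210/347 ≈ 0.60519)
(q + (-1056 - (752 + 686))) + 1070 = (210/347 + (-1056 - (752 + 686))) + 1070 = (210/347 + (-1056 - 1*1438)) + 1070 = (210/347 + (-1056 - 1438)) + 1070 = (210/347 - 2494) + 1070 = -865208/347 + 1070 = -493918/347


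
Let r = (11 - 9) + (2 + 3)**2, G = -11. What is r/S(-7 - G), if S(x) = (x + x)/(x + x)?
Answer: 27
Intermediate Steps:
r = 27 (r = 2 + 5**2 = 2 + 25 = 27)
S(x) = 1 (S(x) = (2*x)/((2*x)) = (2*x)*(1/(2*x)) = 1)
r/S(-7 - G) = 27/1 = 27*1 = 27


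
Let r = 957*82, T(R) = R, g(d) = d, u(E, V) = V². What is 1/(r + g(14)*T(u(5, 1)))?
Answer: 1/78488 ≈ 1.2741e-5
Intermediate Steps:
r = 78474
1/(r + g(14)*T(u(5, 1))) = 1/(78474 + 14*1²) = 1/(78474 + 14*1) = 1/(78474 + 14) = 1/78488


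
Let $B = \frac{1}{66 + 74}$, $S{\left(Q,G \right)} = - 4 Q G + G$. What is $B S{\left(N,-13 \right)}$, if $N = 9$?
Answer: $\frac{13}{4} \approx 3.25$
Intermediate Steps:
$S{\left(Q,G \right)} = G - 4 G Q$ ($S{\left(Q,G \right)} = - 4 G Q + G = G - 4 G Q$)
$B = \frac{1}{140} \approx 0.0071429$
$B S{\left(N,-13 \right)} = \frac{\left(-13\right) \left(1 - 36\right)}{140} = \frac{\left(-13\right) \left(-35\right)}{140} = \frac{1}{140} \cdot 455 = \frac{13}{4}$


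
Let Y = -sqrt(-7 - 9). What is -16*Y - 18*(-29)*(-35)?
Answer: -18270 + 64*I ≈ -18270.0 + 64.0*I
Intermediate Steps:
Y = -4*I (Y = -sqrt(-16) = -4*I ≈ -4.0*I)
-16*Y - 18*(-29)*(-35) = -(-64)*I - 18*(-29)*(-35) = 64*I + 522*(-35) = 64*I - 18270 = -18270 + 64*I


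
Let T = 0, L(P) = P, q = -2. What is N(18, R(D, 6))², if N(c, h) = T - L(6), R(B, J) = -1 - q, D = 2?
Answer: 36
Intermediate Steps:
R(B, J) = 1 (R(B, J) = -1 - 1*(-2) = -1 + 2 = 1)
N(c, h) = -6 (N(c, h) = 0 - 1*6 = 0 - 6 = -6)
N(18, R(D, 6))² = (-6)² = 36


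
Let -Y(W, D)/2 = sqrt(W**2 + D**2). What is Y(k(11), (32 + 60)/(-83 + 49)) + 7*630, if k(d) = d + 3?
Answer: 4410 - 4*sqrt(14690)/17 ≈ 4381.5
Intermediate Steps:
k(d) = 3 + d
Y(W, D) = -2*sqrt(D**2 + W**2) (Y(W, D) = -2*sqrt(W**2 + D**2) = -2*sqrt(D**2 + W**2))
Y(k(11), (32 + 60)/(-83 + 49)) + 7*630 = -2*sqrt(((32 + 60)/(-83 + 49))**2 + (3 + 11)**2) + 7*630 = -2*sqrt((92/(-34))**2 + 14**2) + 4410 = -2*sqrt((92*(-1/34))**2 + 196) + 4410 = -2*sqrt((-46/17)**2 + 196) + 4410 = -2*sqrt(2116/289 + 196) + 4410 = -4*sqrt(14690)/17 + 4410 = 4410 - 4*sqrt(14690)/17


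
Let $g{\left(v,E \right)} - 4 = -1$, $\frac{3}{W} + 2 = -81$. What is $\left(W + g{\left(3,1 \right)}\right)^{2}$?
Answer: $\frac{60516}{6889} \approx 8.7844$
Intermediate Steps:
$W = - \frac{3}{83}$ ($W = \frac{3}{-2 - 81} = \frac{3}{-83} = 3 \left(- \frac{1}{83}\right) = - \frac{3}{83} \approx -0.036145$)
$g{\left(v,E \right)} = 3$ ($g{\left(v,E \right)} = 4 - 1 = 3$)
$\left(W + g{\left(3,1 \right)}\right)^{2} = \left(- \frac{3}{83} + 3\right)^{2} = \left(\frac{246}{83}\right)^{2} = \frac{60516}{6889}$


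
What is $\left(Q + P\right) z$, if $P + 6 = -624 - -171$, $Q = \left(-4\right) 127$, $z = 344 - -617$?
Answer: $-929287$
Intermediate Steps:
$z = 961$ ($z = 344 + 617 = 961$)
$Q = -508$
$P = -459$ ($P = -6 - 453 = -459$)
$\left(Q + P\right) z = \left(-508 - 459\right) 961 = \left(-967\right) 961 = -929287$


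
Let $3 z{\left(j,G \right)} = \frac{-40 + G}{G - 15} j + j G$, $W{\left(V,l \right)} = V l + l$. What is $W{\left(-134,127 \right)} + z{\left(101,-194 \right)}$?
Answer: $- \frac{14662169}{627} \approx -23385.0$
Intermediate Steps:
$W{\left(V,l \right)} = l + V l$
$z{\left(j,G \right)} = \frac{G j}{3} + \frac{j \left(-40 + G\right)}{3 \left(-15 + G\right)}$ ($z{\left(j,G \right)} = \frac{\frac{-40 + G}{G - 15} j + j G}{3} = \frac{\frac{-40 + G}{-15 + G} j + G j}{3} = \frac{\frac{j \left(-40 + G\right)}{-15 + G} + G j}{3} = \frac{G j + \frac{j \left(-40 + G\right)}{-15 + G}}{3} = \frac{G j}{3} + \frac{j \left(-40 + G\right)}{3 \left(-15 + G\right)}$)
$W{\left(-134,127 \right)} + z{\left(101,-194 \right)} = 127 \left(1 - 134\right) + \frac{1}{3} \cdot 101 \frac{1}{-15 - 194} \left(-40 + \left(-194\right)^{2} - -2716\right) = 127 \left(-133\right) + \frac{1}{3} \cdot 101 \frac{1}{-209} \left(-40 + 37636 + 2716\right) = -16891 + \frac{1}{3} \cdot 101 \left(- \frac{1}{209}\right) 40312 = -16891 - \frac{4071512}{627} = - \frac{14662169}{627}$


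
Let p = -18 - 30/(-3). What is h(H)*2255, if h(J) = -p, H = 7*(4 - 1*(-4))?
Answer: 18040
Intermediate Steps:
p = -8 (p = -18 - 30*(-⅓) = -18 + 10 = -8)
H = 56 (H = 7*(4 + 4) = 7*8 = 56)
h(J) = 8 (h(J) = -1*(-8) = 8)
h(H)*2255 = 8*2255 = 18040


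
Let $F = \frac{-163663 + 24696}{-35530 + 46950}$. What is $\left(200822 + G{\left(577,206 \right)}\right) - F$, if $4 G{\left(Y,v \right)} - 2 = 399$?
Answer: $\frac{1147335531}{5710} \approx 2.0093 \cdot 10^{5}$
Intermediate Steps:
$G{\left(Y,v \right)} = \frac{401}{4}$ ($G{\left(Y,v \right)} = \frac{1}{2} + \frac{1}{4} \cdot 399 = \frac{1}{2} + \frac{399}{4} = \frac{401}{4}$)
$F = - \frac{138967}{11420} \approx -12.169$
$\left(200822 + G{\left(577,206 \right)}\right) - F = \left(200822 + \frac{401}{4}\right) - - \frac{138967}{11420} = \frac{803689}{4} + \frac{138967}{11420} = \frac{1147335531}{5710}$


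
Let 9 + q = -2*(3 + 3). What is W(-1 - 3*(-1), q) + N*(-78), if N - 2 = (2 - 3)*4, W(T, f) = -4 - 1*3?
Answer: 149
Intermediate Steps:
q = -21 (q = -9 - 2*(3 + 3) = -9 - 2*6 = -9 - 12 = -21)
W(T, f) = -7 (W(T, f) = -4 - 3 = -7)
N = -2 (N = 2 + (2 - 3)*4 = 2 - 1*4 = 2 - 4 = -2)
W(-1 - 3*(-1), q) + N*(-78) = -7 - 2*(-78) = -7 + 156 = 149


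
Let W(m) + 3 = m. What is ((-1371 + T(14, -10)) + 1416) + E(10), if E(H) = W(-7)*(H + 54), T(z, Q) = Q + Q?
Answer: -615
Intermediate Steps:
T(z, Q) = 2*Q
W(m) = -3 + m
E(H) = -540 - 10*H (E(H) = (-3 - 7)*(H + 54) = -10*(54 + H) = -540 - 10*H)
((-1371 + T(14, -10)) + 1416) + E(10) = ((-1371 + 2*(-10)) + 1416) + (-540 - 10*10) = ((-1371 - 20) + 1416) + (-540 - 100) = (-1391 + 1416) - 640 = 25 - 640 = -615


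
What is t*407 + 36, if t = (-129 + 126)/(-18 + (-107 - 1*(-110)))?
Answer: 587/5 ≈ 117.40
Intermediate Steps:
t = ⅕ (t = -3/(-18 + (-107 + 110)) = -3/(-18 + 3) = -3/(-15) = -3*(-1/15) = ⅕ ≈ 0.20000)
t*407 + 36 = (⅕)*407 + 36 = 407/5 + 36 = 587/5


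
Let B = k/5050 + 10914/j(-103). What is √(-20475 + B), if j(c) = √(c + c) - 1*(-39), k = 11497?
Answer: √202*√((-3976987167 - 103387253*I*√206)/(39 + I*√206))/1010 ≈ 0.31889 - 142.22*I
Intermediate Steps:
j(c) = 39 + √2*√c (j(c) = √(2*c) + 39 = √2*√c + 39 = 39 + √2*√c)
B = 11497/5050 + 10914/(39 + I*√206) (B = 11497/5050 + 10914/(39 + √2*√(-103)) = 11497*(1/5050) + 10914/(39 + √2*(I*√103)) = 11497/5050 + 10914/(39 + I*√206) ≈ 248.74 - 90.704*I)
√(-20475 + B) = √(-20475 + (2169367619/8721350 - 10914*I*√206/1727)) = √(-176400273631/8721350 - 10914*I*√206/1727)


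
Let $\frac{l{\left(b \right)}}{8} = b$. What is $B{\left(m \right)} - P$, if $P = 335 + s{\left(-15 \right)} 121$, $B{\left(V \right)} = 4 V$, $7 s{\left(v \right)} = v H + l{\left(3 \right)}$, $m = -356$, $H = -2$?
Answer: $- \frac{18847}{7} \approx -2692.4$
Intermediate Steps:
$l{\left(b \right)} = 8 b$
$s{\left(v \right)} = \frac{24}{7} - \frac{2 v}{7}$ ($s{\left(v \right)} = \frac{v \left(-2\right) + 8 \cdot 3}{7} = \frac{- 2 v + 24}{7} = \frac{24 - 2 v}{7} = \frac{24}{7} - \frac{2 v}{7}$)
$P = \frac{8879}{7}$ ($P = 335 + \left(\frac{24}{7} - - \frac{30}{7}\right) 121 = 335 + \left(\frac{24}{7} + \frac{30}{7}\right) 121 = 335 + \frac{54}{7} \cdot 121 = 335 + \frac{6534}{7} = \frac{8879}{7} \approx 1268.4$)
$B{\left(m \right)} - P = 4 \left(-356\right) - \frac{8879}{7} = -1424 - \frac{8879}{7} = - \frac{18847}{7}$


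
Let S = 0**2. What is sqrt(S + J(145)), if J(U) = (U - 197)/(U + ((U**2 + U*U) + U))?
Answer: I*sqrt(137605)/10585 ≈ 0.035045*I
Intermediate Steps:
S = 0
J(U) = (-197 + U)/(2*U + 2*U**2) (J(U) = (-197 + U)/(U + ((U**2 + U**2) + U)) = (-197 + U)/(U + (2*U**2 + U)) = (-197 + U)/(U + (U + 2*U**2)) = (-197 + U)/(2*U + 2*U**2))
sqrt(S + J(145)) = sqrt(0 + (1/2)*(-197 + 145)/(145*(1 + 145))) = sqrt(0 + (1/2)*(1/145)*(-52)/146) = sqrt(0 + (1/2)*(1/145)*(1/146)*(-52)) = sqrt(0 - 13/10585) = sqrt(-13/10585) = I*sqrt(137605)/10585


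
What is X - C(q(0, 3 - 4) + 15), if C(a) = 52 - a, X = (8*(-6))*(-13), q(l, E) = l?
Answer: 587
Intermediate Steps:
X = 624 (X = -48*(-13) = 624)
X - C(q(0, 3 - 4) + 15) = 624 - (52 - (0 + 15)) = 624 - (52 - 1*15) = 624 - (52 - 15) = 624 - 1*37 = 624 - 37 = 587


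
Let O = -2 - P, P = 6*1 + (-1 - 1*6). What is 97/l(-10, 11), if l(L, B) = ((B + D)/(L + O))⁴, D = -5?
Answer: 1420177/1296 ≈ 1095.8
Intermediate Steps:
P = -1 (P = 6 + (-1 - 6) = 6 - 7 = -1)
O = -1 (O = -2 - 1*(-1) = -2 + 1 = -1)
l(L, B) = (-5 + B)⁴/(-1 + L)⁴ (l(L, B) = ((B - 5)/(L - 1))⁴ = ((-5 + B)/(-1 + L))⁴ = (-5 + B)⁴/(-1 + L)⁴)
97/l(-10, 11) = 97/(((-5 + 11)⁴/(-1 - 10)⁴)) = 97/((6⁴/(-11)⁴)) = 97/(((1/14641)*1296)) = 97/(1296/14641) = 97*(14641/1296) = 1420177/1296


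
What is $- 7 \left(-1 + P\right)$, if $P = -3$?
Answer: $28$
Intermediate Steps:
$- 7 \left(-1 + P\right) = - 7 \left(-1 - 3\right) = \left(-7\right) \left(-4\right) = 28$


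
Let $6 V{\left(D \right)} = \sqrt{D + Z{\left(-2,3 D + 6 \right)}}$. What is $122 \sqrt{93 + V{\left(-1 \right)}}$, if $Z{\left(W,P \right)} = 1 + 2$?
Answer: $\frac{61 \sqrt{3348 + 6 \sqrt{2}}}{3} \approx 1178.0$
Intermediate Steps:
$Z{\left(W,P \right)} = 3$
$V{\left(D \right)} = \frac{\sqrt{3 + D}}{6}$ ($V{\left(D \right)} = \frac{\sqrt{D + 3}}{6} = \frac{\sqrt{3 + D}}{6}$)
$122 \sqrt{93 + V{\left(-1 \right)}} = 122 \sqrt{93 + \frac{\sqrt{3 - 1}}{6}} = 122 \sqrt{93 + \frac{\sqrt{2}}{6}}$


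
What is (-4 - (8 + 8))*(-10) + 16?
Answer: 216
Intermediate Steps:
(-4 - (8 + 8))*(-10) + 16 = (-4 - 1*16)*(-10) + 16 = (-4 - 16)*(-10) + 16 = -20*(-10) + 16 = 200 + 16 = 216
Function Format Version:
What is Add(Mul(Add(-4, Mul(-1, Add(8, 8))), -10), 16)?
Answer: 216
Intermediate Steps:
Add(Mul(Add(-4, Mul(-1, Add(8, 8))), -10), 16) = Add(Mul(Add(-4, Mul(-1, 16)), -10), 16) = Add(Mul(Add(-4, -16), -10), 16) = Add(Mul(-20, -10), 16) = Add(200, 16) = 216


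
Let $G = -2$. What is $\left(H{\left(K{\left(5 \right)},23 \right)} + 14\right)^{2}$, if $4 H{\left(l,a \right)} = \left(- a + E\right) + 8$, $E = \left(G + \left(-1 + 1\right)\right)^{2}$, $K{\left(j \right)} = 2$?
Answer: $\frac{2025}{16} \approx 126.56$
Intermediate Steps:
$E = 4$ ($E = \left(-2 + \left(-1 + 1\right)\right)^{2} = \left(-2 + 0\right)^{2} = \left(-2\right)^{2} = 4$)
$H{\left(l,a \right)} = 3 - \frac{a}{4}$ ($H{\left(l,a \right)} = \frac{\left(- a + 4\right) + 8}{4} = \frac{\left(4 - a\right) + 8}{4} = \frac{12 - a}{4} = 3 - \frac{a}{4}$)
$\left(H{\left(K{\left(5 \right)},23 \right)} + 14\right)^{2} = \left(\left(3 - \frac{23}{4}\right) + 14\right)^{2} = \left(- \frac{11}{4} + 14\right)^{2} = \left(\frac{45}{4}\right)^{2} = \frac{2025}{16}$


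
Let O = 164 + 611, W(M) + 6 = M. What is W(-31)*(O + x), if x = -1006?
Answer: 8547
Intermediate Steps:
W(M) = -6 + M
O = 775
W(-31)*(O + x) = (-6 - 31)*(775 - 1006) = -37*(-231) = 8547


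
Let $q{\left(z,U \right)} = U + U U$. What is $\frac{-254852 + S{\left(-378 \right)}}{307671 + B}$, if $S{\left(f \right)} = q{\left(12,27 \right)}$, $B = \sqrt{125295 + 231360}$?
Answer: $- \frac{1002281672}{1213603687} + \frac{127048 \sqrt{356655}}{47330543793} \approx -0.82427$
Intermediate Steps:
$q{\left(z,U \right)} = U + U^{2}$
$B = \sqrt{356655} \approx 597.21$
$S{\left(f \right)} = 756$ ($S{\left(f \right)} = 27 \left(1 + 27\right) = 27 \cdot 28 = 756$)
$\frac{-254852 + S{\left(-378 \right)}}{307671 + B} = \frac{-254852 + 756}{307671 + \sqrt{356655}} = - \frac{254096}{307671 + \sqrt{356655}}$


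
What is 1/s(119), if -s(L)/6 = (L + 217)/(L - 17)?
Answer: -17/336 ≈ -0.050595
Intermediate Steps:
s(L) = -6*(217 + L)/(-17 + L) (s(L) = -6*(L + 217)/(L - 17) = -6*(217 + L)/(-17 + L))
1/s(119) = 1/(6*(-217 - 1*119)/(-17 + 119)) = 1/(6*(-217 - 119)/102) = 1/(6*(1/102)*(-336)) = 1/(-336/17) = -17/336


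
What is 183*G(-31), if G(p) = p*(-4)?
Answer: 22692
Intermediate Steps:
G(p) = -4*p
183*G(-31) = 183*(-4*(-31)) = 183*124 = 22692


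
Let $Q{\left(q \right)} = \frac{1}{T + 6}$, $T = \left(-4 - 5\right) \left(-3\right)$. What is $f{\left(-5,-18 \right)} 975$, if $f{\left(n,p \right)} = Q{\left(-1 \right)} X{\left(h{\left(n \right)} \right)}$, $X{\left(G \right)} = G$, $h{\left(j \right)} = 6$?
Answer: $\frac{1950}{11} \approx 177.27$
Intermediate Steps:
$T = 27$ ($T = \left(-9\right) \left(-3\right) = 27$)
$Q{\left(q \right)} = \frac{1}{33}$ ($Q{\left(q \right)} = \frac{1}{27 + 6} = \frac{1}{33}$)
$f{\left(n,p \right)} = \frac{2}{11}$ ($f{\left(n,p \right)} = \frac{1}{33} \cdot 6 = \frac{2}{11}$)
$f{\left(-5,-18 \right)} 975 = \frac{2}{11} \cdot 975 = \frac{1950}{11}$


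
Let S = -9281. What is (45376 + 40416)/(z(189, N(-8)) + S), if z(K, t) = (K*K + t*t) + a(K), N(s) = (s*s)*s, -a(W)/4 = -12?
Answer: 10724/36079 ≈ 0.29724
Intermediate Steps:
a(W) = 48 (a(W) = -4*(-12) = 48)
N(s) = s³ (N(s) = s²*s = s³)
z(K, t) = 48 + K² + t² (z(K, t) = (K*K + t*t) + 48 = (K² + t²) + 48 = 48 + K² + t²)
(45376 + 40416)/(z(189, N(-8)) + S) = (45376 + 40416)/((48 + 189² + ((-8)³)²) - 9281) = 85792/((48 + 35721 + (-512)²) - 9281) = 85792/((48 + 35721 + 262144) - 9281) = 85792/(297913 - 9281) = 85792/288632 = 85792*(1/288632) = 10724/36079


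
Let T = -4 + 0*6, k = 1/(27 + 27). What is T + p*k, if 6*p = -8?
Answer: -326/81 ≈ -4.0247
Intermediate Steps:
p = -4/3 (p = (1/6)*(-8) = -4/3 ≈ -1.3333)
k = 1/54 ≈ 0.018519
T = -4 (T = -4 + 0 = -4)
T + p*k = -4 - 4/3*1/54 = -4 - 2/81 = -326/81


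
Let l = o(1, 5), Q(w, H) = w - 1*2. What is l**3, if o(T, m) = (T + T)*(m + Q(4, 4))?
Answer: 2744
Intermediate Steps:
Q(w, H) = -2 + w (Q(w, H) = w - 2 = -2 + w)
o(T, m) = 2*T*(2 + m) (o(T, m) = (T + T)*(m + (-2 + 4)) = (2*T)*(m + 2) = (2*T)*(2 + m) = 2*T*(2 + m))
l = 14 (l = 2*1*(2 + 5) = 2*1*7 = 14)
l**3 = 14**3 = 2744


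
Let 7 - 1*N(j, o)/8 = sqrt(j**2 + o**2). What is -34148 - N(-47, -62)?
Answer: -34204 + 8*sqrt(6053) ≈ -33582.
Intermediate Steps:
N(j, o) = 56 - 8*sqrt(j**2 + o**2)
-34148 - N(-47, -62) = -34148 - (56 - 8*sqrt((-47)**2 + (-62)**2)) = -34148 - (56 - 8*sqrt(2209 + 3844)) = -34148 - (56 - 8*sqrt(6053)) = -34148 + (-56 + 8*sqrt(6053)) = -34204 + 8*sqrt(6053)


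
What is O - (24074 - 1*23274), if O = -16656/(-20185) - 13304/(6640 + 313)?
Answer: -112429776072/140346305 ≈ -801.09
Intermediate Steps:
O = -152732072/140346305 (O = -16656*(-1/20185) - 13304/6953 = 16656/20185 - 13304*1/6953 = 16656/20185 - 13304/6953 = -152732072/140346305 ≈ -1.0883)
O - (24074 - 1*23274) = -152732072/140346305 - (24074 - 1*23274) = -152732072/140346305 - (24074 - 23274) = -152732072/140346305 - 1*800 = -152732072/140346305 - 800 = -112429776072/140346305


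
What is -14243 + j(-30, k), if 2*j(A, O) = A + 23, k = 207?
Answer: -28493/2 ≈ -14247.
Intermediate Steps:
j(A, O) = 23/2 + A/2 (j(A, O) = (A + 23)/2 = (23 + A)/2 = 23/2 + A/2)
-14243 + j(-30, k) = -14243 + (23/2 + (1/2)*(-30)) = -14243 + (23/2 - 15) = -14243 - 7/2 = -28493/2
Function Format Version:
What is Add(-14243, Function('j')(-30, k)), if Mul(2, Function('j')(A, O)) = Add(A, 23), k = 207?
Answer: Rational(-28493, 2) ≈ -14247.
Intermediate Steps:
Function('j')(A, O) = Add(Rational(23, 2), Mul(Rational(1, 2), A)) (Function('j')(A, O) = Mul(Rational(1, 2), Add(A, 23)) = Mul(Rational(1, 2), Add(23, A)) = Add(Rational(23, 2), Mul(Rational(1, 2), A)))
Add(-14243, Function('j')(-30, k)) = Add(-14243, Add(Rational(23, 2), Mul(Rational(1, 2), -30))) = Add(-14243, Add(Rational(23, 2), -15)) = Add(-14243, Rational(-7, 2)) = Rational(-28493, 2)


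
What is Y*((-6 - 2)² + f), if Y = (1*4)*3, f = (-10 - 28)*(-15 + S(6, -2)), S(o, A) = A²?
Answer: 5784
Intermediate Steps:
f = 418 (f = (-10 - 28)*(-15 + (-2)²) = -38*(-15 + 4) = -38*(-11) = 418)
Y = 12 (Y = 4*3 = 12)
Y*((-6 - 2)² + f) = 12*((-6 - 2)² + 418) = 12*((-8)² + 418) = 12*(64 + 418) = 12*482 = 5784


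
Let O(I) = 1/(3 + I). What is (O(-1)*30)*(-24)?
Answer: -360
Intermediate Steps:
(O(-1)*30)*(-24) = (30/(3 - 1))*(-24) = (30/2)*(-24) = ((½)*30)*(-24) = 15*(-24) = -360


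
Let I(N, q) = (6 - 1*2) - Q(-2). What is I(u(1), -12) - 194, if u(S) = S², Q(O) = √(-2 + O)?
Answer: -190 - 2*I ≈ -190.0 - 2.0*I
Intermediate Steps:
I(N, q) = 4 - 2*I (I(N, q) = (6 - 1*2) - √(-2 - 2) = (6 - 2) - √(-4) = 4 - 2*I)
I(u(1), -12) - 194 = (4 - 2*I) - 194 = -190 - 2*I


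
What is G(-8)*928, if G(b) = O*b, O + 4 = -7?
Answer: 81664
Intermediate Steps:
O = -11 (O = -4 - 7 = -11)
G(b) = -11*b
G(-8)*928 = -11*(-8)*928 = 88*928 = 81664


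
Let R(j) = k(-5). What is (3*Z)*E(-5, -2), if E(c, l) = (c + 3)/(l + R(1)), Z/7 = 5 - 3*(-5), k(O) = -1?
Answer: 280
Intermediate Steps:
R(j) = -1
Z = 140 (Z = 7*(5 - 3*(-5)) = 7*(5 + 15) = 7*20 = 140)
E(c, l) = (3 + c)/(-1 + l) (E(c, l) = (c + 3)/(l - 1) = (3 + c)/(-1 + l))
(3*Z)*E(-5, -2) = (3*140)*((3 - 5)/(-1 - 2)) = 420*(-2/(-3)) = 420*(-1/3*(-2)) = 420*(2/3) = 280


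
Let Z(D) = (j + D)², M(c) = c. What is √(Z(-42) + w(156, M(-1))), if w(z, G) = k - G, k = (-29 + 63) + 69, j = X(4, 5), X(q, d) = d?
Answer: √1473 ≈ 38.380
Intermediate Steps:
j = 5
k = 103 (k = 34 + 69 = 103)
Z(D) = (5 + D)²
w(z, G) = 103 - G
√(Z(-42) + w(156, M(-1))) = √((5 - 42)² + (103 - 1*(-1))) = √((-37)² + (103 + 1)) = √(1369 + 104) = √1473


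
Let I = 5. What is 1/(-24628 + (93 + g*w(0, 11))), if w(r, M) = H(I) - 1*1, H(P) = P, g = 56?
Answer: -1/24311 ≈ -4.1134e-5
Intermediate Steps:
w(r, M) = 4 (w(r, M) = 5 - 1*1 = 5 - 1 = 4)
1/(-24628 + (93 + g*w(0, 11))) = 1/(-24628 + (93 + 56*4)) = 1/(-24628 + (93 + 224)) = 1/(-24628 + 317) = 1/(-24311) = -1/24311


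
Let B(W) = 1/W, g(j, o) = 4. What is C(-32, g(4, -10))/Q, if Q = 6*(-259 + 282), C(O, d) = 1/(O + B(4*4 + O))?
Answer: -8/35397 ≈ -0.00022601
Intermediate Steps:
C(O, d) = 1/(O + 1/(16 + O)) (C(O, d) = 1/(O + 1/(4*4 + O)) = 1/(O + 1/(16 + O)))
Q = 138 (Q = 6*23 = 138)
C(-32, g(4, -10))/Q = ((16 - 32)/(1 - 32*(16 - 32)))/138 = (-16/(1 - 32*(-16)))*(1/138) = (-16/(1 + 512))*(1/138) = (-16/513)*(1/138) = ((1/513)*(-16))*(1/138) = -16/513*1/138 = -8/35397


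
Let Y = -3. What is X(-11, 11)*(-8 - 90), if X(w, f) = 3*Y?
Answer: 882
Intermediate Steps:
X(w, f) = -9 (X(w, f) = 3*(-3) = -9)
X(-11, 11)*(-8 - 90) = -9*(-8 - 90) = -9*(-98) = 882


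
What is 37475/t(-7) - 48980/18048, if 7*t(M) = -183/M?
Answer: 920336885/91744 ≈ 10032.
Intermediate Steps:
t(M) = -183/(7*M) (t(M) = (-183/M)/7 = -183/(7*M))
37475/t(-7) - 48980/18048 = 37475/((-183/7/(-7))) - 48980/18048 = 37475/((-183/7*(-⅐))) - 48980*1/18048 = 37475/(183/49) - 12245/4512 = 37475*(49/183) - 12245/4512 = 1836275/183 - 12245/4512 = 920336885/91744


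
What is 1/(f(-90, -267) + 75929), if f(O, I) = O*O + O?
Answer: 1/83939 ≈ 1.1913e-5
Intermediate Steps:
f(O, I) = O + O² (f(O, I) = O² + O = O + O²)
1/(f(-90, -267) + 75929) = 1/(-90*(1 - 90) + 75929) = 1/(-90*(-89) + 75929) = 1/(8010 + 75929) = 1/83939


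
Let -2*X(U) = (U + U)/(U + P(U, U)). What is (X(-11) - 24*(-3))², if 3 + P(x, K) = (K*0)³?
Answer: 994009/196 ≈ 5071.5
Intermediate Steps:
P(x, K) = -3 (P(x, K) = -3 + (K*0)³ = -3 + 0³ = -3 + 0 = -3)
X(U) = -U/(-3 + U) (X(U) = -(U + U)/(2*(U - 3)) = -2*U/(2*(-3 + U)) = -U/(-3 + U))
(X(-11) - 24*(-3))² = (-1*(-11)/(-3 - 11) - 24*(-3))² = (-1*(-11)/(-14) + 72)² = (-1*(-11)*(-1/14) + 72)² = (-11/14 + 72)² = (997/14)² = 994009/196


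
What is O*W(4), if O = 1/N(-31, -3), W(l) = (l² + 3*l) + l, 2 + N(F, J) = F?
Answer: -32/33 ≈ -0.96970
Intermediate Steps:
N(F, J) = -2 + F
W(l) = l² + 4*l
O = -1/33 (O = 1/(-2 - 31) = 1/(-33) = -1/33 ≈ -0.030303)
O*W(4) = -4*(4 + 4)/33 = -4*8/33 = -1/33*32 = -32/33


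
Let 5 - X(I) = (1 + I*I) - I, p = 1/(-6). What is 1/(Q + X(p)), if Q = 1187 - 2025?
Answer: -36/30031 ≈ -0.0011988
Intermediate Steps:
p = -⅙ ≈ -0.16667
X(I) = 4 + I - I² (X(I) = 5 - ((1 + I*I) - I) = 5 - ((1 + I²) - I) = 5 - (1 + I² - I) = 5 + (-1 + I - I²) = 4 + I - I²)
Q = -838
1/(Q + X(p)) = 1/(-838 + (4 - ⅙ - (-⅙)²)) = 1/(-838 + (4 - ⅙ - 1*1/36)) = 1/(-838 + (4 - ⅙ - 1/36)) = 1/(-838 + 137/36) = 1/(-30031/36) = -36/30031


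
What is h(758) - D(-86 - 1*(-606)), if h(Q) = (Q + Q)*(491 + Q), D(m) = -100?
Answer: 1893584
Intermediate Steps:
h(Q) = 2*Q*(491 + Q) (h(Q) = (2*Q)*(491 + Q) = 2*Q*(491 + Q))
h(758) - D(-86 - 1*(-606)) = 2*758*(491 + 758) - 1*(-100) = 2*758*1249 + 100 = 1893484 + 100 = 1893584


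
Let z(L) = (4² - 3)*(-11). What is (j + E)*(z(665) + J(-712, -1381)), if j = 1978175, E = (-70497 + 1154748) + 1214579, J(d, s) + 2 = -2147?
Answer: -9802895460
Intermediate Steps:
z(L) = -143 (z(L) = (16 - 3)*(-11) = 13*(-11) = -143)
J(d, s) = -2149 (J(d, s) = -2 - 2147 = -2149)
E = 2298830 (E = 1084251 + 1214579 = 2298830)
(j + E)*(z(665) + J(-712, -1381)) = (1978175 + 2298830)*(-143 - 2149) = 4277005*(-2292) = -9802895460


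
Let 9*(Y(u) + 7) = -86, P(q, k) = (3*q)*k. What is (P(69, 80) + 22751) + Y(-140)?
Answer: 353650/9 ≈ 39294.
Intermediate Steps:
P(q, k) = 3*k*q
Y(u) = -149/9 (Y(u) = -7 + (⅑)*(-86) = -7 - 86/9 = -149/9)
(P(69, 80) + 22751) + Y(-140) = (3*80*69 + 22751) - 149/9 = (16560 + 22751) - 149/9 = 39311 - 149/9 = 353650/9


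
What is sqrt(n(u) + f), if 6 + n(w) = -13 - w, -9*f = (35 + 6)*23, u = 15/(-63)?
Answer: I*sqrt(54481)/21 ≈ 11.115*I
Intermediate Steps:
u = -5/21 (u = 15*(-1/63) = -5/21 ≈ -0.23810)
f = -943/9 (f = -(35 + 6)*23/9 = -41*23/9 = -1/9*943 = -943/9 ≈ -104.78)
n(w) = -19 - w (n(w) = -6 + (-13 - w) = -19 - w)
sqrt(n(u) + f) = sqrt((-19 - 1*(-5/21)) - 943/9) = sqrt((-19 + 5/21) - 943/9) = sqrt(-394/21 - 943/9) = sqrt(-7783/63) = I*sqrt(54481)/21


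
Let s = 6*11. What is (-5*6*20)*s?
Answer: -39600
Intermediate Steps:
s = 66
(-5*6*20)*s = (-5*6*20)*66 = -30*20*66 = -600*66 = -39600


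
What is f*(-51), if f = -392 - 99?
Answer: 25041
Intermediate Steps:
f = -491
f*(-51) = -491*(-51) = 25041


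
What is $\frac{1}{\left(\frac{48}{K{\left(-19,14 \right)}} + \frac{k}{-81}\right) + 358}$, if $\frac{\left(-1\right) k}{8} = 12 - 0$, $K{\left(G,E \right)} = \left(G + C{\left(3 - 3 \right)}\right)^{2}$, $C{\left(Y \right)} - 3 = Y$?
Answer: $\frac{432}{155249} \approx 0.0027826$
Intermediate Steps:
$C{\left(Y \right)} = 3 + Y$
$K{\left(G,E \right)} = \left(3 + G\right)^{2}$ ($K{\left(G,E \right)} = \left(G + \left(3 + \left(3 - 3\right)\right)\right)^{2} = \left(G + \left(3 + 0\right)\right)^{2} = \left(G + 3\right)^{2} = \left(3 + G\right)^{2}$)
$k = -96$ ($k = - 8 \left(12 - 0\right) = - 8 \left(12 + 0\right) = \left(-8\right) 12 = -96$)
$\frac{1}{\left(\frac{48}{K{\left(-19,14 \right)}} + \frac{k}{-81}\right) + 358} = \frac{1}{\left(\frac{48}{\left(3 - 19\right)^{2}} - \frac{96}{-81}\right) + 358} = \frac{1}{\left(\frac{48}{\left(-16\right)^{2}} - - \frac{32}{27}\right) + 358} = \frac{1}{\left(\frac{48}{256} + \frac{32}{27}\right) + 358} = \frac{1}{\left(48 \cdot \frac{1}{256} + \frac{32}{27}\right) + 358} = \frac{1}{\left(\frac{3}{16} + \frac{32}{27}\right) + 358} = \frac{1}{\frac{593}{432} + 358} = \frac{1}{\frac{155249}{432}} = \frac{432}{155249}$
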